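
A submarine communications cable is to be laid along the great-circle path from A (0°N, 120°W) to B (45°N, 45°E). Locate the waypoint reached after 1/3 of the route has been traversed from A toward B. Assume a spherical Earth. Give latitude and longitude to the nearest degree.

≈ (43°N, 106°W)

From cos δ = sin φ₁ sin φ₂ + cos φ₁ cos φ₂ cos Δλ, the central angle is δ ≈ 2.323 rad (133.1°).
Interpolate at f = 1/3 with slerp weights a = sin((1−f)δ)/sin δ ≈ 1.369, b = sin(fδ)/sin δ ≈ 0.957.
p = a·p₁ + b·p₂ ≈ (-0.206, -0.707, 0.677); φ = arcsin(p_z) ≈ 42.60°, λ = atan2(p_y, p_x) ≈ -106.23°.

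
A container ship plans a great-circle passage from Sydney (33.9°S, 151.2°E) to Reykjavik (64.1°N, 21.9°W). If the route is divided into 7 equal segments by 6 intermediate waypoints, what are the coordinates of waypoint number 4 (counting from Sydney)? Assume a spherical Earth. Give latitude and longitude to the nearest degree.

≈ 51°N, 142°E

Convert each endpoint to a unit vector on the sphere (x = cos φ cos λ, y = cos φ sin λ, z = sin φ).
The central angle between the endpoints is δ = arccos(p₁·p₂) ≈ 2.609 rad (149.5°).
Interpolate at f = 4/7 with slerp weights a = sin((1−f)δ)/sin δ ≈ 1.772, b = sin(fδ)/sin δ ≈ 1.964.
p = a·p₁ + b·p₂ ≈ (-0.493, 0.389, 0.778); φ = arcsin(p_z) ≈ 51.12°, λ = atan2(p_y, p_x) ≈ 141.75°.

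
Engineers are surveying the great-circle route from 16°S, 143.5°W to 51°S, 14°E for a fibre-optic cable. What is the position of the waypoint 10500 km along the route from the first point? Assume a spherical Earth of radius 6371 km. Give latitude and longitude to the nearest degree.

From cos δ = sin φ₁ sin φ₂ + cos φ₁ cos φ₂ cos Δλ, the central angle is δ ≈ 1.923 rad (110.2°). The total great-circle distance is δ·R ≈ 1.923 × 6371 ≈ 12250 km, so the target fraction is f = 10500/12250 ≈ 0.857.
Interpolate at f ≈ 0.857 with slerp weights a = sin((1−f)δ)/sin δ ≈ 0.289, b = sin(fδ)/sin δ ≈ 1.062.
p = a·p₁ + b·p₂ ≈ (0.425, -0.003, -0.905); φ = arcsin(p_z) ≈ -64.83°, λ = atan2(p_y, p_x) ≈ -0.47°.

≈ 65°S, 0°E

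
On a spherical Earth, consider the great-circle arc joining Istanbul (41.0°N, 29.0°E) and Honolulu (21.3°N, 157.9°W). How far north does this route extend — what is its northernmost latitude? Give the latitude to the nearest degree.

≈ 85°N

The great circle lies in the plane with unit normal n̂ = (p₁ × p₂)/|p₁ × p₂|.
Here n̂_z ≈ +0.095; the vertex latitude is φ_max = arccos|n̂_z| ≈ 84.5°.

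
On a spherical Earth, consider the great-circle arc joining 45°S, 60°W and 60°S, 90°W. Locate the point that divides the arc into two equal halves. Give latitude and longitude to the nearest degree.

≈ 53°S, 72°W

Write both endpoints as unit vectors p₁, p₂ with components (cos φ cos λ, cos φ sin λ, sin φ).
The central angle between the endpoints is δ = arccos(p₁·p₂) ≈ 0.406 rad (23.3°).
Interpolate at f = 1/2 with slerp weights a = sin((1−f)δ)/sin δ ≈ 0.511, b = sin(fδ)/sin δ ≈ 0.511.
p = a·p₁ + b·p₂ ≈ (0.180, -0.568, -0.803); φ = arcsin(p_z) ≈ -53.43°, λ = atan2(p_y, p_x) ≈ -72.37°.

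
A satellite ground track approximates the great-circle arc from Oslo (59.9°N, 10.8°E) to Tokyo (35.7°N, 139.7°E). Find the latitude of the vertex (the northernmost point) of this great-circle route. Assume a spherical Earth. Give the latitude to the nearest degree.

The great circle lies in the plane with unit normal n̂ = (p₁ × p₂)/|p₁ × p₂|.
Here n̂_z ≈ +0.327; the vertex latitude is φ_max = arccos|n̂_z| ≈ 70.9°.

≈ 71°N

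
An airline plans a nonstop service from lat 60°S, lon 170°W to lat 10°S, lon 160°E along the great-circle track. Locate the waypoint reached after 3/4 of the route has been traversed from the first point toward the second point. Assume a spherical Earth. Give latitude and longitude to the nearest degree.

≈ lat 23°S, lon 165°E

Write both endpoints as unit vectors p₁, p₂ with components (cos φ cos λ, cos φ sin λ, sin φ).
The central angle between the endpoints is δ = arccos(p₁·p₂) ≈ 0.956 rad (54.8°).
Interpolate at f = 3/4 with slerp weights a = sin((1−f)δ)/sin δ ≈ 0.290, b = sin(fδ)/sin δ ≈ 0.804.
p = a·p₁ + b·p₂ ≈ (-0.887, 0.246, -0.391); φ = arcsin(p_z) ≈ -23.00°, λ = atan2(p_y, p_x) ≈ 164.51°.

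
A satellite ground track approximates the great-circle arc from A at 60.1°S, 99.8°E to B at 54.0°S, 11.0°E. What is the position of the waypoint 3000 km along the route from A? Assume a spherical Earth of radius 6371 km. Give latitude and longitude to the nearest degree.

≈ 64°S, 41°E

Convert each endpoint to a unit vector on the sphere (x = cos φ cos λ, y = cos φ sin λ, z = sin φ).
The central angle between the endpoints is δ = arccos(p₁·p₂) ≈ 0.785 rad (45.0°). The total great-circle distance is δ·R ≈ 0.785 × 6371 ≈ 5000 km, so the target fraction is f = 3000/5000 ≈ 0.600.
Interpolate at f ≈ 0.600 with slerp weights a = sin((1−f)δ)/sin δ ≈ 0.437, b = sin(fδ)/sin δ ≈ 0.642.
p = a·p₁ + b·p₂ ≈ (0.333, 0.287, -0.898); φ = arcsin(p_z) ≈ -63.92°, λ = atan2(p_y, p_x) ≈ 40.70°.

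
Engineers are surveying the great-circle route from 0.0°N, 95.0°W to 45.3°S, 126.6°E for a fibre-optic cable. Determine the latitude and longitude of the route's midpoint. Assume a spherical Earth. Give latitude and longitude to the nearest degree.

Convert each endpoint to a unit vector on the sphere (x = cos φ cos λ, y = cos φ sin λ, z = sin φ).
The central angle between the endpoints is δ = arccos(p₁·p₂) ≈ 2.125 rad (121.7°).
Interpolate at f = 1/2 with slerp weights a = sin((1−f)δ)/sin δ ≈ 1.027, b = sin(fδ)/sin δ ≈ 1.027.
p = a·p₁ + b·p₂ ≈ (-0.520, -0.443, -0.730); φ = arcsin(p_z) ≈ -46.89°, λ = atan2(p_y, p_x) ≈ -139.57°.

≈ 47°S, 140°W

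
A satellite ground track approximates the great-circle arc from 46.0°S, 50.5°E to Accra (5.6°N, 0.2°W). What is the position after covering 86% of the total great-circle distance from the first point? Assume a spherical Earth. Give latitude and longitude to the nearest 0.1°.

≈ 2.2°S, 5.3°E

Write both endpoints as unit vectors p₁, p₂ with components (cos φ cos λ, cos φ sin λ, sin φ).
The central angle between the endpoints is δ = arccos(p₁·p₂) ≈ 1.194 rad (68.4°).
Interpolate at f = 0.86 with slerp weights a = sin((1−f)δ)/sin δ ≈ 0.179, b = sin(fδ)/sin δ ≈ 0.920.
p = a·p₁ + b·p₂ ≈ (0.995, 0.093, -0.039); φ = arcsin(p_z) ≈ -2.23°, λ = atan2(p_y, p_x) ≈ 5.32°.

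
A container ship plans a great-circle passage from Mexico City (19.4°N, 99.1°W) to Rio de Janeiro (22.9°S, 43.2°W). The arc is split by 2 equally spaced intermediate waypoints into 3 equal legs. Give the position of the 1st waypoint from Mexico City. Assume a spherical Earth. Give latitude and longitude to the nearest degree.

Write both endpoints as unit vectors p₁, p₂ with components (cos φ cos λ, cos φ sin λ, sin φ).
The central angle between the endpoints is δ = arccos(p₁·p₂) ≈ 1.205 rad (69.0°).
Interpolate at f = 1/3 with slerp weights a = sin((1−f)δ)/sin δ ≈ 0.771, b = sin(fδ)/sin δ ≈ 0.419.
p = a·p₁ + b·p₂ ≈ (0.166, -0.982, 0.093); φ = arcsin(p_z) ≈ 5.34°, λ = atan2(p_y, p_x) ≈ -80.39°.

≈ 5°N, 80°W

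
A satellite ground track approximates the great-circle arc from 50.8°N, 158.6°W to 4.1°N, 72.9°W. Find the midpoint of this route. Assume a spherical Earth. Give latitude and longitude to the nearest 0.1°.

≈ 34.7°N, 104.0°W

Convert each endpoint to a unit vector on the sphere (x = cos φ cos λ, y = cos φ sin λ, z = sin φ).
The central angle between the endpoints is δ = arccos(p₁·p₂) ≈ 1.468 rad (84.1°).
Interpolate at f = 1/2 with slerp weights a = sin((1−f)δ)/sin δ ≈ 0.673, b = sin(fδ)/sin δ ≈ 0.673.
p = a·p₁ + b·p₂ ≈ (-0.199, -0.797, 0.570); φ = arcsin(p_z) ≈ 34.75°, λ = atan2(p_y, p_x) ≈ -104.00°.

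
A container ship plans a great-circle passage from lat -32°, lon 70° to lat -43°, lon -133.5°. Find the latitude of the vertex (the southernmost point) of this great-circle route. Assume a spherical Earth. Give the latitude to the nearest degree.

≈ -75°

The great circle lies in the plane with unit normal n̂ = (p₁ × p₂)/|p₁ × p₂|.
Here n̂_z ≈ +0.253; the vertex latitude is φ_max = arccos|n̂_z| ≈ 75.4°.
Check via Clairaut: cos φ_max = |cos φ₁| · sin C = cos(32.0°)·sin(162.7°) ≈ 0.253, again giving ≈ 75.4°.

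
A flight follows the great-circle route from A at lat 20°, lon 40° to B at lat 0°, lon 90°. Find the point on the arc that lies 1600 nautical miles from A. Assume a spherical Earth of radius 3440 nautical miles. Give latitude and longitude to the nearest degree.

Convert each endpoint to a unit vector on the sphere (x = cos φ cos λ, y = cos φ sin λ, z = sin φ).
The central angle between the endpoints is δ = arccos(p₁·p₂) ≈ 0.922 rad (52.8°). The total great-circle distance is δ·R ≈ 0.922 × 3440 ≈ 3173 nmi, so the target fraction is f = 1600/3173 ≈ 0.504.
Interpolate at f ≈ 0.504 with slerp weights a = sin((1−f)δ)/sin δ ≈ 0.554, b = sin(fδ)/sin δ ≈ 0.563.
p = a·p₁ + b·p₂ ≈ (0.399, 0.897, 0.189); φ = arcsin(p_z) ≈ 10.92°, λ = atan2(p_y, p_x) ≈ 66.04°.

≈ lat 11°, lon 66°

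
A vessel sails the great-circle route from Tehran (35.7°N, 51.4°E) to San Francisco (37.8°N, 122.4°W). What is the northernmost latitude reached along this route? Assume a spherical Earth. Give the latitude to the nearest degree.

≈ 86°N

The great circle lies in the plane with unit normal n̂ = (p₁ × p₂)/|p₁ × p₂|.
Here n̂_z ≈ -0.072; the vertex latitude is φ_max = arccos|n̂_z| ≈ 85.9°.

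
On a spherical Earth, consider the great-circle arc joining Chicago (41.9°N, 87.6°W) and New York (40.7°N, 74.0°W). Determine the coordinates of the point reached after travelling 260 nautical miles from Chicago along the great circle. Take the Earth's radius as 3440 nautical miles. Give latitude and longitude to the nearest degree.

From cos δ = sin φ₁ sin φ₂ + cos φ₁ cos φ₂ cos Δλ, the central angle is δ ≈ 0.179 rad (10.3°). The total great-circle distance is δ·R ≈ 0.179 × 3440 ≈ 617 nmi, so the target fraction is f = 260/617 ≈ 0.421.
Interpolate at f ≈ 0.421 with slerp weights a = sin((1−f)δ)/sin δ ≈ 0.581, b = sin(fδ)/sin δ ≈ 0.423.
p = a·p₁ + b·p₂ ≈ (0.107, -0.740, 0.664); φ = arcsin(p_z) ≈ 41.59°, λ = atan2(p_y, p_x) ≈ -81.81°.

≈ 42°N, 82°W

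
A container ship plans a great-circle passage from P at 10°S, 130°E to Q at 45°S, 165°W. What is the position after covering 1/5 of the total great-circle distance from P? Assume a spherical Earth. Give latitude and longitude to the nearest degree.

The haversine formula gives a central angle δ ≈ 1.141 rad (65.3°) between the endpoints.
Interpolate at f = 1/5 with slerp weights a = sin((1−f)δ)/sin δ ≈ 0.870, b = sin(fδ)/sin δ ≈ 0.249.
p = a·p₁ + b·p₂ ≈ (-0.721, 0.611, -0.327); φ = arcsin(p_z) ≈ -19.09°, λ = atan2(p_y, p_x) ≈ 139.71°.

≈ 19°S, 140°E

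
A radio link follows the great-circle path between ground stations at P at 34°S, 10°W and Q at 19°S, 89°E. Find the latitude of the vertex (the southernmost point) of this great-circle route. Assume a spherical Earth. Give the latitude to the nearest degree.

≈ 39°S

The great circle lies in the plane with unit normal n̂ = (p₁ × p₂)/|p₁ × p₂|.
Here n̂_z ≈ +0.776; the vertex latitude is φ_max = arccos|n̂_z| ≈ 39.1°.
Check via Clairaut: cos φ_max = |cos φ₁| · sin C = cos(34.0°)·sin(110.7°) ≈ 0.776, again giving ≈ 39.1°.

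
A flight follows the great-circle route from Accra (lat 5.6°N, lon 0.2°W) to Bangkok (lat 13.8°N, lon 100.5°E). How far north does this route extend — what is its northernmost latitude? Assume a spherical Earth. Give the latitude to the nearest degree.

The great circle lies in the plane with unit normal n̂ = (p₁ × p₂)/|p₁ × p₂|.
Here n̂_z ≈ +0.961; the vertex latitude is φ_max = arccos|n̂_z| ≈ 16.0°.

≈ 16°N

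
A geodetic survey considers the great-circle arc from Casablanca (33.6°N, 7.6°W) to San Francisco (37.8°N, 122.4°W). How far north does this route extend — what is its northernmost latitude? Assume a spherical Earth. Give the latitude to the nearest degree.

The great circle lies in the plane with unit normal n̂ = (p₁ × p₂)/|p₁ × p₂|.
Here n̂_z ≈ -0.599; the vertex latitude is φ_max = arccos|n̂_z| ≈ 53.2°.

≈ 53°N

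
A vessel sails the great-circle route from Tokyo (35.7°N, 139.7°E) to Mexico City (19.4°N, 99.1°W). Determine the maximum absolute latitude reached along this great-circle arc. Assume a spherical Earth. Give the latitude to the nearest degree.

≈ 48°N

The great circle lies in the plane with unit normal n̂ = (p₁ × p₂)/|p₁ × p₂|.
Here n̂_z ≈ +0.669; the vertex latitude is φ_max = arccos|n̂_z| ≈ 48.0°.
Check via Clairaut: cos φ_max = |cos φ₁| · sin C = cos(35.7°)·sin(55.5°) ≈ 0.669, again giving ≈ 48.0°.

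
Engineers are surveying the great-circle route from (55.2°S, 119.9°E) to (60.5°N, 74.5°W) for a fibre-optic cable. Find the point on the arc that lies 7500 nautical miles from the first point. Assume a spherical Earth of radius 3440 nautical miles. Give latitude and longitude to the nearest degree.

Convert each endpoint to a unit vector on the sphere (x = cos φ cos λ, y = cos φ sin λ, z = sin φ).
The central angle between the endpoints is δ = arccos(p₁·p₂) ≈ 2.980 rad (170.7°). The total great-circle distance is δ·R ≈ 2.980 × 3440 ≈ 10250 nmi, so the target fraction is f = 7500/10250 ≈ 0.732.
Interpolate at f ≈ 0.732 with slerp weights a = sin((1−f)δ)/sin δ ≈ 4.443, b = sin(fδ)/sin δ ≈ 5.082.
p = a·p₁ + b·p₂ ≈ (-0.595, -0.213, 0.775); φ = arcsin(p_z) ≈ 50.78°, λ = atan2(p_y, p_x) ≈ -160.28°.

≈ (51°N, 160°W)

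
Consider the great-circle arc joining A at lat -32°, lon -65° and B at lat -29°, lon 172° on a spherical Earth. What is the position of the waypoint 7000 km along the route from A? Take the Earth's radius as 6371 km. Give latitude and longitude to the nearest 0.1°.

≈ lat -48.4°, lon -149.0°

Convert each endpoint to a unit vector on the sphere (x = cos φ cos λ, y = cos φ sin λ, z = sin φ).
The central angle between the endpoints is δ = arccos(p₁·p₂) ≈ 1.718 rad (98.5°). The total great-circle distance is δ·R ≈ 1.718 × 6371 ≈ 10948 km, so the target fraction is f = 7000/10948 ≈ 0.639.
Interpolate at f ≈ 0.639 with slerp weights a = sin((1−f)δ)/sin δ ≈ 0.587, b = sin(fδ)/sin δ ≈ 0.900.
p = a·p₁ + b·p₂ ≈ (-0.569, -0.342, -0.748); φ = arcsin(p_z) ≈ -48.39°, λ = atan2(p_y, p_x) ≈ -149.04°.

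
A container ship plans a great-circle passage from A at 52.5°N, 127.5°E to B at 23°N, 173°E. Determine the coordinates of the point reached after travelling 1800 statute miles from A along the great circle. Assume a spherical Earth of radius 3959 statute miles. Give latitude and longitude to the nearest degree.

≈ 38°N, 158°E

The haversine formula gives a central angle δ ≈ 0.792 rad (45.4°) between the endpoints. The total great-circle distance is δ·R ≈ 0.792 × 3959 ≈ 3134 mi, so the target fraction is f = 1800/3134 ≈ 0.574.
Interpolate at f ≈ 0.574 with slerp weights a = sin((1−f)δ)/sin δ ≈ 0.465, b = sin(fδ)/sin δ ≈ 0.617.
p = a·p₁ + b·p₂ ≈ (-0.736, 0.294, 0.610); φ = arcsin(p_z) ≈ 37.57°, λ = atan2(p_y, p_x) ≈ 158.25°.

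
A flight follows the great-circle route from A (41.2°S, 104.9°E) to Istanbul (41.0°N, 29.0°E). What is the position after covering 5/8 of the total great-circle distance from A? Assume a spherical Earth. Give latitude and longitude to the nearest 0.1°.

Convert each endpoint to a unit vector on the sphere (x = cos φ cos λ, y = cos φ sin λ, z = sin φ).
The central angle between the endpoints is δ = arccos(p₁·p₂) ≈ 1.869 rad (107.1°).
Interpolate at f = 5/8 with slerp weights a = sin((1−f)δ)/sin δ ≈ 0.675, b = sin(fδ)/sin δ ≈ 0.962.
p = a·p₁ + b·p₂ ≈ (0.505, 0.843, 0.187); φ = arcsin(p_z) ≈ 10.78°, λ = atan2(p_y, p_x) ≈ 59.08°.

≈ (10.8°N, 59.1°E)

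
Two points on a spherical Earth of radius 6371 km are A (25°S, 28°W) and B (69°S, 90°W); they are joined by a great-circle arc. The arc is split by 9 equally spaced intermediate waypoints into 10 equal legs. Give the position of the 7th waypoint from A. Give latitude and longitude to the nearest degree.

≈ (60°S, 56°W)

Write both endpoints as unit vectors p₁, p₂ with components (cos φ cos λ, cos φ sin λ, sin φ).
The central angle between the endpoints is δ = arccos(p₁·p₂) ≈ 0.992 rad (56.8°).
Interpolate at f = 7/10 with slerp weights a = sin((1−f)δ)/sin δ ≈ 0.350, b = sin(fδ)/sin δ ≈ 0.764.
p = a·p₁ + b·p₂ ≈ (0.280, -0.423, -0.862); φ = arcsin(p_z) ≈ -59.51°, λ = atan2(p_y, p_x) ≈ -56.47°.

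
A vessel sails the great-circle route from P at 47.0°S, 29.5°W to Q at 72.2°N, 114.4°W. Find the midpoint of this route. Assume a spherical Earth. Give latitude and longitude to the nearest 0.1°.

Convert each endpoint to a unit vector on the sphere (x = cos φ cos λ, y = cos φ sin λ, z = sin φ).
The central angle between the endpoints is δ = arccos(p₁·p₂) ≈ 2.316 rad (132.7°).
Interpolate at f = 1/2 with slerp weights a = sin((1−f)δ)/sin δ ≈ 1.246, b = sin(fδ)/sin δ ≈ 1.246.
p = a·p₁ + b·p₂ ≈ (0.582, -0.765, 0.275); φ = arcsin(p_z) ≈ 15.96°, λ = atan2(p_y, p_x) ≈ -52.74°.

≈ 16.0°N, 52.7°W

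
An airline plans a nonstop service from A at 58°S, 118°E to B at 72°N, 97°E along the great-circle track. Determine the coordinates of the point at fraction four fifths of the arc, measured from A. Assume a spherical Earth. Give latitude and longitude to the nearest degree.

From cos δ = sin φ₁ sin φ₂ + cos φ₁ cos φ₂ cos Δλ, the central angle is δ ≈ 2.283 rad (130.8°).
Interpolate at f = 4/5 with slerp weights a = sin((1−f)δ)/sin δ ≈ 0.583, b = sin(fδ)/sin δ ≈ 1.278.
p = a·p₁ + b·p₂ ≈ (-0.193, 0.665, 0.722); φ = arcsin(p_z) ≈ 46.20°, λ = atan2(p_y, p_x) ≈ 106.20°.

≈ 46°N, 106°E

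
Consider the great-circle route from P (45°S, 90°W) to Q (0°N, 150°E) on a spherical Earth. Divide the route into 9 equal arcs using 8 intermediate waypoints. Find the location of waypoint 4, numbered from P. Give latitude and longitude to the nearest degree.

≈ (42°S, 160°W)

Convert each endpoint to a unit vector on the sphere (x = cos φ cos λ, y = cos φ sin λ, z = sin φ).
The central angle between the endpoints is δ = arccos(p₁·p₂) ≈ 1.932 rad (110.7°).
Interpolate at f = 4/9 with slerp weights a = sin((1−f)δ)/sin δ ≈ 0.940, b = sin(fδ)/sin δ ≈ 0.809.
p = a·p₁ + b·p₂ ≈ (-0.701, -0.260, -0.664); φ = arcsin(p_z) ≈ -41.63°, λ = atan2(p_y, p_x) ≈ -159.67°.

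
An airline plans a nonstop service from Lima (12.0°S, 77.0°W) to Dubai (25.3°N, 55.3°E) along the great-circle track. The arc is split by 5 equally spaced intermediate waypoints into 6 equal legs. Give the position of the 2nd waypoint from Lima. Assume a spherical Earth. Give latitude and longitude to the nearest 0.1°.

≈ 7.2°N, 36.7°W

The haversine formula gives a central angle δ ≈ 2.324 rad (133.2°) between the endpoints.
Interpolate at f = 2/6 with slerp weights a = sin((1−f)δ)/sin δ ≈ 1.371, b = sin(fδ)/sin δ ≈ 0.959.
p = a·p₁ + b·p₂ ≈ (0.795, -0.593, 0.125); φ = arcsin(p_z) ≈ 7.17°, λ = atan2(p_y, p_x) ≈ -36.74°.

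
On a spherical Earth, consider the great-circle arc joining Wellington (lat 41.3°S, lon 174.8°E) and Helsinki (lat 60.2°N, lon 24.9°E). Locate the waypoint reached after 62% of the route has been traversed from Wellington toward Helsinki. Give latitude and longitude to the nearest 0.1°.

≈ lat 42.8°N, lon 125.2°E

Write both endpoints as unit vectors p₁, p₂ with components (cos φ cos λ, cos φ sin λ, sin φ).
The central angle between the endpoints is δ = arccos(p₁·p₂) ≈ 2.681 rad (153.6°).
Interpolate at f = 0.62 with slerp weights a = sin((1−f)δ)/sin δ ≈ 1.915, b = sin(fδ)/sin δ ≈ 2.240.
p = a·p₁ + b·p₂ ≈ (-0.423, 0.599, 0.680); φ = arcsin(p_z) ≈ 42.82°, λ = atan2(p_y, p_x) ≈ 125.24°.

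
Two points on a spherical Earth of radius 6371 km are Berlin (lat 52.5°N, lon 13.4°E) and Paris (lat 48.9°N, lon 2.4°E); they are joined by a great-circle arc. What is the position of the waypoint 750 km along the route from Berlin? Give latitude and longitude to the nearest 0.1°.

Convert each endpoint to a unit vector on the sphere (x = cos φ cos λ, y = cos φ sin λ, z = sin φ).
The central angle between the endpoints is δ = arccos(p₁·p₂) ≈ 0.137 rad (7.8°). The total great-circle distance is δ·R ≈ 0.137 × 6371 ≈ 871 km, so the target fraction is f = 750/871 ≈ 0.861.
Interpolate at f ≈ 0.861 with slerp weights a = sin((1−f)δ)/sin δ ≈ 0.139, b = sin(fδ)/sin δ ≈ 0.862.
p = a·p₁ + b·p₂ ≈ (0.649, 0.043, 0.760); φ = arcsin(p_z) ≈ 49.46°, λ = atan2(p_y, p_x) ≈ 3.82°.

≈ lat 49.5°N, lon 3.8°E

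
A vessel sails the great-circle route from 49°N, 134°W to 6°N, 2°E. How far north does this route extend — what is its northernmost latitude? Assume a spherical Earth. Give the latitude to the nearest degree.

The great circle lies in the plane with unit normal n̂ = (p₁ × p₂)/|p₁ × p₂|.
Here n̂_z ≈ +0.492; the vertex latitude is φ_max = arccos|n̂_z| ≈ 60.5°.
Check via Clairaut: cos φ_max = |cos φ₁| · sin C = cos(49.0°)·sin(48.6°) ≈ 0.492, again giving ≈ 60.5°.

≈ 61°N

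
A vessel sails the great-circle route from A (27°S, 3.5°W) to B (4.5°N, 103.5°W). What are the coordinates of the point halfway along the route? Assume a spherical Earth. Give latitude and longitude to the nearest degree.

≈ (17°S, 57°W)

The haversine formula gives a central angle δ ≈ 1.762 rad (100.9°) between the endpoints.
Interpolate at f = 1/2 with slerp weights a = sin((1−f)δ)/sin δ ≈ 0.786, b = sin(fδ)/sin δ ≈ 0.786.
p = a·p₁ + b·p₂ ≈ (0.516, -0.804, -0.295); φ = arcsin(p_z) ≈ -17.16°, λ = atan2(p_y, p_x) ≈ -57.32°.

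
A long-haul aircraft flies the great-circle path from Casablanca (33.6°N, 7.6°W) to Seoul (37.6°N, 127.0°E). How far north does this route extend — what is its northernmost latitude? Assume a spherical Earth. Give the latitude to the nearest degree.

The great circle lies in the plane with unit normal n̂ = (p₁ × p₂)/|p₁ × p₂|.
Here n̂_z ≈ +0.474; the vertex latitude is φ_max = arccos|n̂_z| ≈ 61.7°.

≈ 62°N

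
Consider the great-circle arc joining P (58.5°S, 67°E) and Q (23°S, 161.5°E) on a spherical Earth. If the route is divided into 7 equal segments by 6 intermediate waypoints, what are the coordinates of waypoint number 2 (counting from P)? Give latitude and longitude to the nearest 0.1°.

The haversine formula gives a central angle δ ≈ 1.271 rad (72.8°) between the endpoints.
Interpolate at f = 2/7 with slerp weights a = sin((1−f)δ)/sin δ ≈ 0.825, b = sin(fδ)/sin δ ≈ 0.372.
p = a·p₁ + b·p₂ ≈ (-0.156, 0.505, -0.849); φ = arcsin(p_z) ≈ -58.07°, λ = atan2(p_y, p_x) ≈ 107.17°.

≈ (58.1°S, 107.2°E)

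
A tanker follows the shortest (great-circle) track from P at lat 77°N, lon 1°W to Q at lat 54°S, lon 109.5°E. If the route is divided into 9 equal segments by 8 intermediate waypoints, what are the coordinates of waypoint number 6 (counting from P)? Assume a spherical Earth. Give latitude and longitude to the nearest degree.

≈ lat 7°S, lon 93°E

The haversine formula gives a central angle δ ≈ 2.558 rad (146.6°) between the endpoints.
Interpolate at f = 6/9 with slerp weights a = sin((1−f)δ)/sin δ ≈ 1.367, b = sin(fδ)/sin δ ≈ 1.799.
p = a·p₁ + b·p₂ ≈ (-0.045, 0.991, -0.123); φ = arcsin(p_z) ≈ -7.08°, λ = atan2(p_y, p_x) ≈ 92.63°.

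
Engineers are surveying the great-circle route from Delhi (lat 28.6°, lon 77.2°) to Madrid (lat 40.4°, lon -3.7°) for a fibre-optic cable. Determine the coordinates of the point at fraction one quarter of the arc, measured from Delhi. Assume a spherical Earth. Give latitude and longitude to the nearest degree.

Write both endpoints as unit vectors p₁, p₂ with components (cos φ cos λ, cos φ sin λ, sin φ).
The central angle between the endpoints is δ = arccos(p₁·p₂) ≈ 1.142 rad (65.4°).
Interpolate at f = 1/4 with slerp weights a = sin((1−f)δ)/sin δ ≈ 0.831, b = sin(fδ)/sin δ ≈ 0.310.
p = a·p₁ + b·p₂ ≈ (0.397, 0.696, 0.598); φ = arcsin(p_z) ≈ 36.75°, λ = atan2(p_y, p_x) ≈ 60.31°.

≈ lat 37°, lon 60°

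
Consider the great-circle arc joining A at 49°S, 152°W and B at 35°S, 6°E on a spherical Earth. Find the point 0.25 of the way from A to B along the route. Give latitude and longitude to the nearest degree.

≈ 70°S, 131°W

Write both endpoints as unit vectors p₁, p₂ with components (cos φ cos λ, cos φ sin λ, sin φ).
The central angle between the endpoints is δ = arccos(p₁·p₂) ≈ 1.636 rad (93.7°).
Interpolate at f = 0.25 with slerp weights a = sin((1−f)δ)/sin δ ≈ 0.944, b = sin(fδ)/sin δ ≈ 0.399.
p = a·p₁ + b·p₂ ≈ (-0.222, -0.256, -0.941); φ = arcsin(p_z) ≈ -70.18°, λ = atan2(p_y, p_x) ≈ -130.86°.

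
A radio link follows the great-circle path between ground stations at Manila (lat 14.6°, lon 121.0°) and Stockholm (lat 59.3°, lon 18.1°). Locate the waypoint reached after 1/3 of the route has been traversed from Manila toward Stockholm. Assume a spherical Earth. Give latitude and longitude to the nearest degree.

The haversine formula gives a central angle δ ≈ 1.464 rad (83.9°) between the endpoints.
Interpolate at f = 1/3 with slerp weights a = sin((1−f)δ)/sin δ ≈ 0.833, b = sin(fδ)/sin δ ≈ 0.472.
p = a·p₁ + b·p₂ ≈ (-0.186, 0.766, 0.615); φ = arcsin(p_z) ≈ 37.99°, λ = atan2(p_y, p_x) ≈ 103.68°.

≈ lat 38°, lon 104°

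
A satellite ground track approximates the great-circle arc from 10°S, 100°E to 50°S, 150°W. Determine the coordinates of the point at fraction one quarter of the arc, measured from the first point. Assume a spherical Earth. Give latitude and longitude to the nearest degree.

≈ 28°S, 116°E

Write both endpoints as unit vectors p₁, p₂ with components (cos φ cos λ, cos φ sin λ, sin φ).
The central angle between the endpoints is δ = arccos(p₁·p₂) ≈ 1.654 rad (94.8°).
Interpolate at f = 1/4 with slerp weights a = sin((1−f)δ)/sin δ ≈ 0.949, b = sin(fδ)/sin δ ≈ 0.403.
p = a·p₁ + b·p₂ ≈ (-0.387, 0.791, -0.474); φ = arcsin(p_z) ≈ -28.28°, λ = atan2(p_y, p_x) ≈ 116.06°.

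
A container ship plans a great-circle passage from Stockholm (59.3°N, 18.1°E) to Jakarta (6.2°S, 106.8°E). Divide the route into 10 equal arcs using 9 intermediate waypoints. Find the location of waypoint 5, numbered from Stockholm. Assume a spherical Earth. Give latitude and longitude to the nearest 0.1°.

Write both endpoints as unit vectors p₁, p₂ with components (cos φ cos λ, cos φ sin λ, sin φ).
The central angle between the endpoints is δ = arccos(p₁·p₂) ≈ 1.652 rad (94.7°).
Interpolate at f = 5/10 with slerp weights a = sin((1−f)δ)/sin δ ≈ 0.738, b = sin(fδ)/sin δ ≈ 0.738.
p = a·p₁ + b·p₂ ≈ (0.146, 0.819, 0.555); φ = arcsin(p_z) ≈ 33.69°, λ = atan2(p_y, p_x) ≈ 79.89°.

≈ (33.7°N, 79.9°E)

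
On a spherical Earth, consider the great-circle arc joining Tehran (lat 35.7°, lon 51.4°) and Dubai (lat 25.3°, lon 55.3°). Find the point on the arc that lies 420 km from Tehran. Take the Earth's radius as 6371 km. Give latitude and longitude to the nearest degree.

≈ lat 32°, lon 53°

Write both endpoints as unit vectors p₁, p₂ with components (cos φ cos λ, cos φ sin λ, sin φ).
The central angle between the endpoints is δ = arccos(p₁·p₂) ≈ 0.191 rad (10.9°). The total great-circle distance is δ·R ≈ 0.191 × 6371 ≈ 1215 km, so the target fraction is f = 420/1215 ≈ 0.346.
Interpolate at f ≈ 0.346 with slerp weights a = sin((1−f)δ)/sin δ ≈ 0.657, b = sin(fδ)/sin δ ≈ 0.348.
p = a·p₁ + b·p₂ ≈ (0.512, 0.675, 0.532); φ = arcsin(p_z) ≈ 32.12°, λ = atan2(p_y, p_x) ≈ 52.85°.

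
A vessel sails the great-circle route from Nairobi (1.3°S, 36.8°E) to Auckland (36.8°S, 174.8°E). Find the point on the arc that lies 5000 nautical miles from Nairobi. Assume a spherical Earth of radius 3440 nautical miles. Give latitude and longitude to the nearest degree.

≈ 49°S, 118°E

The haversine formula gives a central angle δ ≈ 2.191 rad (125.5°) between the endpoints. The total great-circle distance is δ·R ≈ 2.191 × 3440 ≈ 7538 nmi, so the target fraction is f = 5000/7538 ≈ 0.663.
Interpolate at f ≈ 0.663 with slerp weights a = sin((1−f)δ)/sin δ ≈ 0.827, b = sin(fδ)/sin δ ≈ 1.221.
p = a·p₁ + b·p₂ ≈ (-0.312, 0.584, -0.750); φ = arcsin(p_z) ≈ -48.58°, λ = atan2(p_y, p_x) ≈ 118.10°.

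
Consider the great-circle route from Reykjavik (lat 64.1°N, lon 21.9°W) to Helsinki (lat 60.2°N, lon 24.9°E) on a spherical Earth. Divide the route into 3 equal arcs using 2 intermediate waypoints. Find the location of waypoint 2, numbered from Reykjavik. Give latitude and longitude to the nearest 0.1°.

≈ lat 63.2°N, lon 11.0°E

From cos δ = sin φ₁ sin φ₂ + cos φ₁ cos φ₂ cos Δλ, the central angle is δ ≈ 0.379 rad (21.7°).
Interpolate at f = 2/3 with slerp weights a = sin((1−f)δ)/sin δ ≈ 0.341, b = sin(fδ)/sin δ ≈ 0.676.
p = a·p₁ + b·p₂ ≈ (0.443, 0.086, 0.893); φ = arcsin(p_z) ≈ 63.20°, λ = atan2(p_y, p_x) ≈ 10.98°.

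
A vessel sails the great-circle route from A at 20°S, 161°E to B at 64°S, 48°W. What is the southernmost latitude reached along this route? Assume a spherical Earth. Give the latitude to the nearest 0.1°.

≈ 78.5°S

The great circle lies in the plane with unit normal n̂ = (p₁ × p₂)/|p₁ × p₂|.
Here n̂_z ≈ +0.200; the vertex latitude is φ_max = arccos|n̂_z| ≈ 78.5°.
Check via Clairaut: cos φ_max = |cos φ₁| · sin C = cos(20.0°)·sin(167.7°) ≈ 0.200, again giving ≈ 78.5°.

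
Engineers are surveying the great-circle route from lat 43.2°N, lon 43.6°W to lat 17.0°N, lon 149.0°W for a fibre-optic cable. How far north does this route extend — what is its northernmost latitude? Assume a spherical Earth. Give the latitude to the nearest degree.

≈ 48°N

The great circle lies in the plane with unit normal n̂ = (p₁ × p₂)/|p₁ × p₂|.
Here n̂_z ≈ -0.672; the vertex latitude is φ_max = arccos|n̂_z| ≈ 47.8°.
Check via Clairaut: cos φ_max = |cos φ₁| · sin C = cos(43.2°)·sin(67.2°) ≈ 0.672, again giving ≈ 47.8°.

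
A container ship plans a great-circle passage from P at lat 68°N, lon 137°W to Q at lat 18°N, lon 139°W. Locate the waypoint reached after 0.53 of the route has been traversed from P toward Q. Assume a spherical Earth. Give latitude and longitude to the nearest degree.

≈ lat 42°N, lon 138°W

Convert each endpoint to a unit vector on the sphere (x = cos φ cos λ, y = cos φ sin λ, z = sin φ).
The central angle between the endpoints is δ = arccos(p₁·p₂) ≈ 0.873 rad (50.0°).
Interpolate at f = 0.53 with slerp weights a = sin((1−f)δ)/sin δ ≈ 0.521, b = sin(fδ)/sin δ ≈ 0.583.
p = a·p₁ + b·p₂ ≈ (-0.561, -0.496, 0.663); φ = arcsin(p_z) ≈ 41.50°, λ = atan2(p_y, p_x) ≈ -138.48°.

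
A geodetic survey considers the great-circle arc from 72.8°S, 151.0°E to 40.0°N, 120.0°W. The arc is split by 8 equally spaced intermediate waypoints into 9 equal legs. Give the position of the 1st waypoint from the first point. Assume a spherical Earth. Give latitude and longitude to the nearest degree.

≈ 65°S, 175°W

The haversine formula gives a central angle δ ≈ 2.227 rad (127.6°) between the endpoints.
Interpolate at f = 1/9 with slerp weights a = sin((1−f)δ)/sin δ ≈ 1.158, b = sin(fδ)/sin δ ≈ 0.309.
p = a·p₁ + b·p₂ ≈ (-0.418, -0.039, -0.908); φ = arcsin(p_z) ≈ -65.18°, λ = atan2(p_y, p_x) ≈ -174.66°.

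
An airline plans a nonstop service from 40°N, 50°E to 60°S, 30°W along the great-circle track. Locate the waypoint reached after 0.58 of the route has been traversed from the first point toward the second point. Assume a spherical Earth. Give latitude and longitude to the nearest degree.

Write both endpoints as unit vectors p₁, p₂ with components (cos φ cos λ, cos φ sin λ, sin φ).
The central angle between the endpoints is δ = arccos(p₁·p₂) ≈ 2.083 rad (119.4°).
Interpolate at f = 0.58 with slerp weights a = sin((1−f)δ)/sin δ ≈ 0.880, b = sin(fδ)/sin δ ≈ 1.073.
p = a·p₁ + b·p₂ ≈ (0.898, 0.249, -0.363); φ = arcsin(p_z) ≈ -21.28°, λ = atan2(p_y, p_x) ≈ 15.47°.

≈ 21°S, 15°E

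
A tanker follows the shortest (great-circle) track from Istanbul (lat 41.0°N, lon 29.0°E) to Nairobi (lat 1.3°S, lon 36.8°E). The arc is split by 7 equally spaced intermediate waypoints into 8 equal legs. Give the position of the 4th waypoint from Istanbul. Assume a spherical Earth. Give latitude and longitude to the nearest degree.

≈ lat 20°N, lon 33°E

Convert each endpoint to a unit vector on the sphere (x = cos φ cos λ, y = cos φ sin λ, z = sin φ).
The central angle between the endpoints is δ = arccos(p₁·p₂) ≈ 0.749 rad (42.9°).
Interpolate at f = 4/8 with slerp weights a = sin((1−f)δ)/sin δ ≈ 0.537, b = sin(fδ)/sin δ ≈ 0.537.
p = a·p₁ + b·p₂ ≈ (0.785, 0.518, 0.340); φ = arcsin(p_z) ≈ 19.89°, λ = atan2(p_y, p_x) ≈ 33.45°.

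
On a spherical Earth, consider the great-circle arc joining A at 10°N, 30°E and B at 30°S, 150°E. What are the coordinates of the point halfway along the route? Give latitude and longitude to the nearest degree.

≈ 19°S, 84°E

Write both endpoints as unit vectors p₁, p₂ with components (cos φ cos λ, cos φ sin λ, sin φ).
The central angle between the endpoints is δ = arccos(p₁·p₂) ≈ 2.110 rad (120.9°).
Interpolate at f = 1/2 with slerp weights a = sin((1−f)δ)/sin δ ≈ 1.014, b = sin(fδ)/sin δ ≈ 1.014.
p = a·p₁ + b·p₂ ≈ (0.104, 0.938, -0.331); φ = arcsin(p_z) ≈ -19.32°, λ = atan2(p_y, p_x) ≈ 83.66°.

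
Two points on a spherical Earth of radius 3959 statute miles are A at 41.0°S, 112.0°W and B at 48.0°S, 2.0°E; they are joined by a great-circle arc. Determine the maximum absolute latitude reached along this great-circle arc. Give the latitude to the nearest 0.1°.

The great circle lies in the plane with unit normal n̂ = (p₁ × p₂)/|p₁ × p₂|.
Here n̂_z ≈ +0.481; the vertex latitude is φ_max = arccos|n̂_z| ≈ 61.3°.

≈ 61.3°S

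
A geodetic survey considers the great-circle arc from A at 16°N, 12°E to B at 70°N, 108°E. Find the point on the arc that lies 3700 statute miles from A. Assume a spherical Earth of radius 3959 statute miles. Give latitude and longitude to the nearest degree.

≈ 63°N, 50°E

Write both endpoints as unit vectors p₁, p₂ with components (cos φ cos λ, cos φ sin λ, sin φ).
The central angle between the endpoints is δ = arccos(p₁·p₂) ≈ 1.344 rad (77.0°). The total great-circle distance is δ·R ≈ 1.344 × 3959 ≈ 5322 mi, so the target fraction is f = 3700/5322 ≈ 0.695.
Interpolate at f ≈ 0.695 with slerp weights a = sin((1−f)δ)/sin δ ≈ 0.409, b = sin(fδ)/sin δ ≈ 0.825.
p = a·p₁ + b·p₂ ≈ (0.297, 0.350, 0.888); φ = arcsin(p_z) ≈ 62.66°, λ = atan2(p_y, p_x) ≈ 49.69°.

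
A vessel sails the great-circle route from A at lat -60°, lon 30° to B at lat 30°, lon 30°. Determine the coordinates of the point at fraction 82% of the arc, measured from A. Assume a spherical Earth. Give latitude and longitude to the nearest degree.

Convert each endpoint to a unit vector on the sphere (x = cos φ cos λ, y = cos φ sin λ, z = sin φ).
The central angle between the endpoints is δ = arccos(p₁·p₂) ≈ 1.571 rad (90.0°).
Interpolate at f = 0.82 with slerp weights a = sin((1−f)δ)/sin δ ≈ 0.279, b = sin(fδ)/sin δ ≈ 0.960.
p = a·p₁ + b·p₂ ≈ (0.841, 0.486, 0.239); φ = arcsin(p_z) ≈ 13.80°, λ = atan2(p_y, p_x) ≈ 30.00°.

≈ lat 14°, lon 30°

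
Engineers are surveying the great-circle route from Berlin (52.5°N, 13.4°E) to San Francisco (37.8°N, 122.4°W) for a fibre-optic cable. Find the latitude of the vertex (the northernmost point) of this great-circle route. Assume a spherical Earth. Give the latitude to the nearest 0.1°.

The great circle lies in the plane with unit normal n̂ = (p₁ × p₂)/|p₁ × p₂|.
Here n̂_z ≈ -0.339; the vertex latitude is φ_max = arccos|n̂_z| ≈ 70.2°.

≈ 70.2°N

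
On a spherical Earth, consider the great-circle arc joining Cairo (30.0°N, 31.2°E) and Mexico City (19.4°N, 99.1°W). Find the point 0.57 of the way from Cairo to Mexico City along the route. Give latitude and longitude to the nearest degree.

≈ 46°N, 50°W

Convert each endpoint to a unit vector on the sphere (x = cos φ cos λ, y = cos φ sin λ, z = sin φ).
The central angle between the endpoints is δ = arccos(p₁·p₂) ≈ 1.941 rad (111.2°).
Interpolate at f = 0.57 with slerp weights a = sin((1−f)δ)/sin δ ≈ 0.795, b = sin(fδ)/sin δ ≈ 0.959.
p = a·p₁ + b·p₂ ≈ (0.446, -0.537, 0.716); φ = arcsin(p_z) ≈ 45.75°, λ = atan2(p_y, p_x) ≈ -50.28°.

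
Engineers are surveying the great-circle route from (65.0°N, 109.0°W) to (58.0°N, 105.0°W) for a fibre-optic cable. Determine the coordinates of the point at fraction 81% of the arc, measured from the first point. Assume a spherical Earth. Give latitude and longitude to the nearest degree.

≈ (59°N, 106°W)

Convert each endpoint to a unit vector on the sphere (x = cos φ cos λ, y = cos φ sin λ, z = sin φ).
The central angle between the endpoints is δ = arccos(p₁·p₂) ≈ 0.127 rad (7.3°).
Interpolate at f = 0.81 with slerp weights a = sin((1−f)δ)/sin δ ≈ 0.190, b = sin(fδ)/sin δ ≈ 0.811.
p = a·p₁ + b·p₂ ≈ (-0.137, -0.491, 0.860); φ = arcsin(p_z) ≈ 59.34°, λ = atan2(p_y, p_x) ≈ -105.63°.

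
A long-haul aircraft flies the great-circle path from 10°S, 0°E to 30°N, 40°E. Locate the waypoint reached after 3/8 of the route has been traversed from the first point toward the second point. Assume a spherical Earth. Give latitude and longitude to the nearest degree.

≈ 5°N, 14°E

Write both endpoints as unit vectors p₁, p₂ with components (cos φ cos λ, cos φ sin λ, sin φ).
The central angle between the endpoints is δ = arccos(p₁·p₂) ≈ 0.969 rad (55.5°).
Interpolate at f = 3/8 with slerp weights a = sin((1−f)δ)/sin δ ≈ 0.691, b = sin(fδ)/sin δ ≈ 0.431.
p = a·p₁ + b·p₂ ≈ (0.966, 0.240, 0.096); φ = arcsin(p_z) ≈ 5.49°, λ = atan2(p_y, p_x) ≈ 13.95°.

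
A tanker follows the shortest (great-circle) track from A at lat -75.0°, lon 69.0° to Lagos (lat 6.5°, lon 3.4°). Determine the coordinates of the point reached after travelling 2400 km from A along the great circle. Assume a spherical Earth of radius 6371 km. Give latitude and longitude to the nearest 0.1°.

≈ lat -59.1°, lon 28.7°

Convert each endpoint to a unit vector on the sphere (x = cos φ cos λ, y = cos φ sin λ, z = sin φ).
The central angle between the endpoints is δ = arccos(p₁·p₂) ≈ 1.574 rad (90.2°). The total great-circle distance is δ·R ≈ 1.574 × 6371 ≈ 10027 km, so the target fraction is f = 2400/10027 ≈ 0.239.
Interpolate at f ≈ 0.239 with slerp weights a = sin((1−f)δ)/sin δ ≈ 0.931, b = sin(fδ)/sin δ ≈ 0.368.
p = a·p₁ + b·p₂ ≈ (0.451, 0.247, -0.858); φ = arcsin(p_z) ≈ -59.05°, λ = atan2(p_y, p_x) ≈ 28.66°.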